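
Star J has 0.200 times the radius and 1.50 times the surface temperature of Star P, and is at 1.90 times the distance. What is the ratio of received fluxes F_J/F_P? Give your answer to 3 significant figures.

L_J/L_P = (R_J/R_P)²(T_J/T_P)⁴ = (0.200)² × (1.50)⁴ = 0.2025.
F_J/F_P = (L_J/L_P)/(d_J/d_P)² = 0.2025 / (1.90)² = 0.05609.

0.0561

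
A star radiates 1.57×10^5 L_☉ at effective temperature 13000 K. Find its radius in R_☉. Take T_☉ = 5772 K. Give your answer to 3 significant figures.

R/R_☉ = √(L/L_☉) / (T/T_☉)² = √(1.57×10^5) / (2.252)²
       = 396.2 / 5.073 = 78.11.

78.1 R_☉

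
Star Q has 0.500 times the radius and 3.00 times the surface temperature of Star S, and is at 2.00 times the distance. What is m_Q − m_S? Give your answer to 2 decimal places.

-1.76

L_Q/L_S = (0.500)²(3.00)⁴ = 20.25.
F_Q/F_S = (L_Q/L_S)/(d_Q/d_S)² = 20.25/4.000 = 5.062.
m_Q − m_S = −2.5 log₁₀(5.062) = -1.76.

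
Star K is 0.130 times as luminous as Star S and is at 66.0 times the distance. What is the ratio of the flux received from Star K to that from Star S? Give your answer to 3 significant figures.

2.98×10^-5

F = L/(4πd²), so F_K/F_S = (L_K/L_S) / (d_K/d_S)²
= 0.130 / (66.0)² = 0.130 / 4356 = 2.984×10^-5.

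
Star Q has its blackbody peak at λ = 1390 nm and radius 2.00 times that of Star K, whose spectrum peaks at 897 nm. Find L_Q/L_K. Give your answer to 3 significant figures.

Wien's law gives T ∝ 1/λ_max, so T_Q/T_K = λ_K/λ_Q = 897/1390 = 0.6453.
Then L ∝ R²T⁴ gives L_Q/L_K = (2.00)² × (0.6453)⁴ = 4.000 × 0.1734 = 0.6937.

0.694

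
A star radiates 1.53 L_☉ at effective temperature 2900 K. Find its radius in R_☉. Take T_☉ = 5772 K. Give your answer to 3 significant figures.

4.90 R_☉

R/R_☉ = √(L/L_☉) / (T/T_☉)² = √(1.53) / (0.5024)²
       = 1.237 / 0.2524 = 4.900.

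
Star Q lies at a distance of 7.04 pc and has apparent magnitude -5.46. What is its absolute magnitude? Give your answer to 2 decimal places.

-4.70

M = m − 5 log₁₀(d/10 pc) = -5.46 − 5 log₁₀(7.04/10)
  = -5.46 − 5 × -0.152 = -5.46 − -0.76 = -4.70.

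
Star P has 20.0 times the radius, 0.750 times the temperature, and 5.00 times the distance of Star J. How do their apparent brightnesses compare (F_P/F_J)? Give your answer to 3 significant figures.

5.06

L_P/L_J = (R_P/R_J)²(T_P/T_J)⁴ = (20.0)² × (0.750)⁴ = 126.6.
F_P/F_J = (L_P/L_J)/(d_P/d_J)² = 126.6 / (5.00)² = 5.062.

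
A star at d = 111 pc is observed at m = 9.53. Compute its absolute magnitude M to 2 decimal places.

4.30

M = m − 5 log₁₀(d/10 pc) = 9.53 − 5 log₁₀(111/10)
  = 9.53 − 5 × 1.045 = 9.53 − 5.23 = 4.30.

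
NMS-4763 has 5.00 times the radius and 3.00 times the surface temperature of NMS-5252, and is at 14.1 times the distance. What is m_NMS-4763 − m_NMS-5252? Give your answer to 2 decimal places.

-2.52

L_NMS-4763/L_NMS-5252 = (5.00)²(3.00)⁴ = 2025.
F_NMS-4763/F_NMS-5252 = (L_NMS-4763/L_NMS-5252)/(d_NMS-4763/d_NMS-5252)² = 2025/198.8 = 10.19.
m_NMS-4763 − m_NMS-5252 = −2.5 log₁₀(10.19) = -2.52.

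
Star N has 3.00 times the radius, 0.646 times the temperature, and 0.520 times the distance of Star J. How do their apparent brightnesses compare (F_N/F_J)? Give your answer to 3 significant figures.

L_N/L_J = (R_N/R_J)²(T_N/T_J)⁴ = (3.00)² × (0.646)⁴ = 1.567.
F_N/F_J = (L_N/L_J)/(d_N/d_J)² = 1.567 / (0.520)² = 5.797.

5.80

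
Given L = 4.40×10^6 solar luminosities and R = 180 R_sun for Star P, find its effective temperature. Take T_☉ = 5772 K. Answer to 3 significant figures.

1.97×10^4 K

T/T_☉ = (L/L_☉)^(1/4) / (R/R_☉)^(1/2)
T = 5772 × (4.40×10^6)^(1/4) / √(180) = 5772 × 45.80 / 13.42 = 1.970×10^4 K.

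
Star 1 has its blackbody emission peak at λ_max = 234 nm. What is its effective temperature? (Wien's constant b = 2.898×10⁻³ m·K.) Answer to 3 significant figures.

1.24×10^4 K

T = b/λ_max = 2.898×10⁻³ / (234×10⁻⁹) = 1.238×10^4 K.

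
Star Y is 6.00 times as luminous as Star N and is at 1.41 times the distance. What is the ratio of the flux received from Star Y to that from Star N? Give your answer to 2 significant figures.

F = L/(4πd²), so F_Y/F_N = (L_Y/L_N) / (d_Y/d_N)²
= 6.00 / (1.41)² = 6.00 / 1.988 = 3.018.

3.0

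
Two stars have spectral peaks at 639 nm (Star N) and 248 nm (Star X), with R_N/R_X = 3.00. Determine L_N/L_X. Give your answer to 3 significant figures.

0.204

Wien's law gives T ∝ 1/λ_max, so T_N/T_X = λ_X/λ_N = 248/639 = 0.3881.
Then L ∝ R²T⁴ gives L_N/L_X = (3.00)² × (0.3881)⁴ = 9.000 × 0.02269 = 0.2042.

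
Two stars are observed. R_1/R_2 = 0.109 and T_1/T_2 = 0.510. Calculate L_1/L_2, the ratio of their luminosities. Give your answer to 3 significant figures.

8.04×10^-4

From the Stefan–Boltzmann law, L ∝ R²T⁴, so
L_1/L_2 = (R_1/R_2)² (T_1/T_2)⁴ = (0.109)² × (0.510)⁴ = 0.01188 × 0.06765 = 8.038×10^-4.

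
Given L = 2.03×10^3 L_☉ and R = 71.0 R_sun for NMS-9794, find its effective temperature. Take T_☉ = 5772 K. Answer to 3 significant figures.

4.60×10^3 K

T/T_☉ = (L/L_☉)^(1/4) / (R/R_☉)^(1/2)
T = 5772 × (2.03×10^3)^(1/4) / √(71.0) = 5772 × 6.712 / 8.426 = 4598 K.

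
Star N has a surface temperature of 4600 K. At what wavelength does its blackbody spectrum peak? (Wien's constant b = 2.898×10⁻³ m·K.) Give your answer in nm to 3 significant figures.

630 nm

λ_max = b/T = 2.898×10⁻³ / 4600 = 6.30×10^-7 m = 630.0 nm.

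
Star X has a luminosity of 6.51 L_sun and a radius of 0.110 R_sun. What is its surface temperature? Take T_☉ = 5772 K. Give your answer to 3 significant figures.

T/T_☉ = (L/L_☉)^(1/4) / (R/R_☉)^(1/2)
T = 5772 × (6.51)^(1/4) / √(0.110) = 5772 × 1.597 / 0.3317 = 2.780×10^4 K.

2.78×10^4 K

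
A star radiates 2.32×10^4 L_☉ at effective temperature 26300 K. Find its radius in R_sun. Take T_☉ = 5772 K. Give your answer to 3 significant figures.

R/R_☉ = √(L/L_☉) / (T/T_☉)² = √(2.32×10^4) / (4.556)²
       = 152.3 / 20.76 = 7.336.

7.34 R_sun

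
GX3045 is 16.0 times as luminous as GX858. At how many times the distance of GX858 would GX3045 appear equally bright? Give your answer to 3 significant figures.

Equal flux requires L_GX3045/d_GX3045² = L_GX858/d_GX858², so d_GX3045/d_GX858 = √(L_GX3045/L_GX858)
= √(16.0) = 4.000.

4.00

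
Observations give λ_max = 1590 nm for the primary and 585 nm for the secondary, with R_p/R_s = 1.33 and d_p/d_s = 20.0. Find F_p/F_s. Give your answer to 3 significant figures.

8.10×10^-5

Wien's law: T_p/T_s = λ_s/λ_p = 585/1590 = 0.3679.
L_p/L_s = (R_p/R_s)²(T_p/T_s)⁴ = (1.33)²(0.3679)⁴ = 0.03241.
F_p/F_s = (L_p/L_s)/(d_p/d_s)² = 0.03241/(20.0)² = 8.104×10^-5.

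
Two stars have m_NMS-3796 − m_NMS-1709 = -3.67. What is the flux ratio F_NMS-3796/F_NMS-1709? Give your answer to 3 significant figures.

29.4

F_NMS-3796/F_NMS-1709 = 10^(−(m_NMS-3796 − m_NMS-1709)/2.5) = 10^(3.67/2.5) = 10^1.468 = 29.38.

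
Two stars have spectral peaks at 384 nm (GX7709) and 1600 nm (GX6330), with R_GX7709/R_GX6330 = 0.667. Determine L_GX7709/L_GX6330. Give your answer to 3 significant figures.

Wien's law gives T ∝ 1/λ_max, so T_GX7709/T_GX6330 = λ_GX6330/λ_GX7709 = 1600/384 = 4.167.
Then L ∝ R²T⁴ gives L_GX7709/L_GX6330 = (0.667)² × (4.167)⁴ = 0.4449 × 301.4 = 134.1.

134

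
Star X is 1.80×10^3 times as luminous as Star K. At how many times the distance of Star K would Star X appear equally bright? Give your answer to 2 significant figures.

Equal flux requires L_X/d_X² = L_K/d_K², so d_X/d_K = √(L_X/L_K)
= √(1.80×10^3) = 42.43.

42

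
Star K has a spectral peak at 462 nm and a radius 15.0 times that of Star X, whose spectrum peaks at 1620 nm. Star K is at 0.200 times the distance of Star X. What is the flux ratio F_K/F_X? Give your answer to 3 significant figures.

Wien's law: T_K/T_X = λ_X/λ_K = 1620/462 = 3.506.
L_K/L_X = (R_K/R_X)²(T_K/T_X)⁴ = (15.0)²(3.506)⁴ = 3.402×10^4.
F_K/F_X = (L_K/L_X)/(d_K/d_X)² = 3.402×10^4/(0.200)² = 8.504×10^5.

8.50×10^5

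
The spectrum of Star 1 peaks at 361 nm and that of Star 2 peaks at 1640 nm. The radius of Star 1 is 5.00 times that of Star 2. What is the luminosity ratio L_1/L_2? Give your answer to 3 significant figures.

1.06×10^4

Wien's law gives T ∝ 1/λ_max, so T_1/T_2 = λ_2/λ_1 = 1640/361 = 4.543.
Then L ∝ R²T⁴ gives L_1/L_2 = (5.00)² × (4.543)⁴ = 25.00 × 425.9 = 1.065×10^4.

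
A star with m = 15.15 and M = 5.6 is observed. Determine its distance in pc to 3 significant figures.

m − M = 5 log₁₀(d/10 pc)
15.15 − (5.6) = 9.55 = 5 log₁₀(d/10)
d = 10 × 10^(9.55/5) = 10 × 10^1.910 = 812.8 pc.

813 pc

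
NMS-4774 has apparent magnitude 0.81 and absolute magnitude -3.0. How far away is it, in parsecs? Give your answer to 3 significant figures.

57.8 pc

m − M = 5 log₁₀(d/10 pc)
0.81 − (-3.0) = 3.81 = 5 log₁₀(d/10)
d = 10 × 10^(3.81/5) = 10 × 10^0.762 = 57.81 pc.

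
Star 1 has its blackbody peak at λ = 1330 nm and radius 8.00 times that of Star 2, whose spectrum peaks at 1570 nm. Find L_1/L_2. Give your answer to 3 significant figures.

124

Wien's law gives T ∝ 1/λ_max, so T_1/T_2 = λ_2/λ_1 = 1570/1330 = 1.180.
Then L ∝ R²T⁴ gives L_1/L_2 = (8.00)² × (1.180)⁴ = 64.00 × 1.942 = 124.3.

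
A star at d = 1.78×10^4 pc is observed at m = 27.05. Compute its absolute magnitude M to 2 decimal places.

10.80

M = m − 5 log₁₀(d/10 pc) = 27.05 − 5 log₁₀(1.78×10^4/10)
  = 27.05 − 5 × 3.250 = 27.05 − 16.25 = 10.80.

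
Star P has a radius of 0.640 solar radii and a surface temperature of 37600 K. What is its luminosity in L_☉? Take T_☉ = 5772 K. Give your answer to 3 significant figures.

738 L_☉

L/L_☉ = (R/R_☉)² (T/T_☉)⁴ = (0.640)² × (37600/5772)⁴
       = 0.4096 × (6.514)⁴ = 0.4096 × 1801 = 737.6.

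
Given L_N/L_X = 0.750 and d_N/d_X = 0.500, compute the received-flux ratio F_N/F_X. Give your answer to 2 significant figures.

F = L/(4πd²), so F_N/F_X = (L_N/L_X) / (d_N/d_X)²
= 0.750 / (0.500)² = 0.750 / 0.2500 = 3.000.

3.0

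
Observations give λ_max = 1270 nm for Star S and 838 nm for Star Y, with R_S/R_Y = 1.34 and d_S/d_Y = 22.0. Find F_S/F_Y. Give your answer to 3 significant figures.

Wien's law: T_S/T_Y = λ_Y/λ_S = 838/1270 = 0.6598.
L_S/L_Y = (R_S/R_Y)²(T_S/T_Y)⁴ = (1.34)²(0.6598)⁴ = 0.3404.
F_S/F_Y = (L_S/L_Y)/(d_S/d_Y)² = 0.3404/(22.0)² = 7.033×10^-4.

7.03×10^-4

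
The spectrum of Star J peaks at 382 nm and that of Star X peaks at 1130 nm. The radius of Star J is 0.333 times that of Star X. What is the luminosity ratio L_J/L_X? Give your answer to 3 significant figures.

8.49

Wien's law gives T ∝ 1/λ_max, so T_J/T_X = λ_X/λ_J = 1130/382 = 2.958.
Then L ∝ R²T⁴ gives L_J/L_X = (0.333)² × (2.958)⁴ = 0.1109 × 76.57 = 8.491.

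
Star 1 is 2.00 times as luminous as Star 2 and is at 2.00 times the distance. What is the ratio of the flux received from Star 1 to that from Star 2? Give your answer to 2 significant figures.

0.50

F = L/(4πd²), so F_1/F_2 = (L_1/L_2) / (d_1/d_2)²
= 2.00 / (2.00)² = 2.00 / 4.000 = 0.5000.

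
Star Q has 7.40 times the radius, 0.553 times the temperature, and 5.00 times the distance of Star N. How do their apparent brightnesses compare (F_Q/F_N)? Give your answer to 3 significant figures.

0.205

L_Q/L_N = (R_Q/R_N)²(T_Q/T_N)⁴ = (7.40)² × (0.553)⁴ = 5.121.
F_Q/F_N = (L_Q/L_N)/(d_Q/d_N)² = 5.121 / (5.00)² = 0.2048.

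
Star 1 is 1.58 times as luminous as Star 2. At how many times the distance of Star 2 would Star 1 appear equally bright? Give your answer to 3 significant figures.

Equal flux requires L_1/d_1² = L_2/d_2², so d_1/d_2 = √(L_1/L_2)
= √(1.58) = 1.257.

1.26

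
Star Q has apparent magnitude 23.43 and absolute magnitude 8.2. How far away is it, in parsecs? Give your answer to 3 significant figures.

m − M = 5 log₁₀(d/10 pc)
23.43 − (8.2) = 15.23 = 5 log₁₀(d/10)
d = 10 × 10^(15.23/5) = 10 × 10^3.046 = 1.112×10^4 pc.

1.11×10^4 pc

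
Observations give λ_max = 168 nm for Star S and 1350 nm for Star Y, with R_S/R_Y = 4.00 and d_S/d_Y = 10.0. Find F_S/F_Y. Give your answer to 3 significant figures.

Wien's law: T_S/T_Y = λ_Y/λ_S = 1350/168 = 8.036.
L_S/L_Y = (R_S/R_Y)²(T_S/T_Y)⁴ = (4.00)²(8.036)⁴ = 6.671×10^4.
F_S/F_Y = (L_S/L_Y)/(d_S/d_Y)² = 6.671×10^4/(10.0)² = 667.1.

667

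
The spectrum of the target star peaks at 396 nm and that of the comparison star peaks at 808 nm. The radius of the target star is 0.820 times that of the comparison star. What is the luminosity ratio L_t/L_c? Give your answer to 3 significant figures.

11.7

Wien's law gives T ∝ 1/λ_max, so T_t/T_c = λ_c/λ_t = 808/396 = 2.040.
Then L ∝ R²T⁴ gives L_t/L_c = (0.820)² × (2.040)⁴ = 0.6724 × 17.33 = 11.65.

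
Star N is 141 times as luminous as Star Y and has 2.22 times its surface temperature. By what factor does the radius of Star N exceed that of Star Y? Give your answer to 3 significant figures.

L ∝ R²T⁴ gives R ∝ √L / T², so
R_N/R_Y = √(141) / (2.22)² = 11.87 / 4.928 = 2.409.

2.41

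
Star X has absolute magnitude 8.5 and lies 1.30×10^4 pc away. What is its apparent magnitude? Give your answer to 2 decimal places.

24.07

m = M + 5 log₁₀(d/10 pc) = 8.5 + 5 log₁₀(1.30×10^4/10)
  = 8.5 + 5 × 3.114 = 8.5 + 15.57 = 24.07.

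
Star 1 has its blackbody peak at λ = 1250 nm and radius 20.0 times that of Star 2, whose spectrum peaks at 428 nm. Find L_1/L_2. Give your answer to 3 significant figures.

5.50

Wien's law gives T ∝ 1/λ_max, so T_1/T_2 = λ_2/λ_1 = 428/1250 = 0.3424.
Then L ∝ R²T⁴ gives L_1/L_2 = (20.0)² × (0.3424)⁴ = 400.0 × 0.01374 = 5.498.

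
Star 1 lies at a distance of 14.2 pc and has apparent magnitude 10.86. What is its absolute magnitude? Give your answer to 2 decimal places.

10.10

M = m − 5 log₁₀(d/10 pc) = 10.86 − 5 log₁₀(14.2/10)
  = 10.86 − 5 × 0.152 = 10.86 − 0.76 = 10.10.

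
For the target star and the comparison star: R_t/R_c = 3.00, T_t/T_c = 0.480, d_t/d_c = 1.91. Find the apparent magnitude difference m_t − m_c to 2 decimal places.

2.21

L_t/L_c = (3.00)²(0.480)⁴ = 0.4778.
F_t/F_c = (L_t/L_c)/(d_t/d_c)² = 0.4778/3.648 = 0.1310.
m_t − m_c = −2.5 log₁₀(0.1310) = 2.21.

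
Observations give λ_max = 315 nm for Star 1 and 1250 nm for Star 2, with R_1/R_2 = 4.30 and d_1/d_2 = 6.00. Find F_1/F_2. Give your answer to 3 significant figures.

127

Wien's law: T_1/T_2 = λ_2/λ_1 = 1250/315 = 3.968.
L_1/L_2 = (R_1/R_2)²(T_1/T_2)⁴ = (4.30)²(3.968)⁴ = 4585.
F_1/F_2 = (L_1/L_2)/(d_1/d_2)² = 4585/(6.00)² = 127.4.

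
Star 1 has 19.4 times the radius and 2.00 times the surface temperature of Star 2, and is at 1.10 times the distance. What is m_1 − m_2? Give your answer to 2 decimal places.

L_1/L_2 = (19.4)²(2.00)⁴ = 6022.
F_1/F_2 = (L_1/L_2)/(d_1/d_2)² = 6022/1.210 = 4977.
m_1 − m_2 = −2.5 log₁₀(4977) = -9.24.

-9.24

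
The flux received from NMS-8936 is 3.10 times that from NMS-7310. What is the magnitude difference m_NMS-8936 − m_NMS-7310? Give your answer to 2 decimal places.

m_NMS-8936 − m_NMS-7310 = −2.5 log₁₀(F_NMS-8936/F_NMS-7310) = −2.5 log₁₀(3.10) = −2.5 × (0.491) = -1.228.

-1.23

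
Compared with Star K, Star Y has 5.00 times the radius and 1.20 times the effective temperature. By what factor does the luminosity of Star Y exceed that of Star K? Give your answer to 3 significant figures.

From the Stefan–Boltzmann law, L ∝ R²T⁴, so
L_Y/L_K = (R_Y/R_K)² (T_Y/T_K)⁴ = (5.00)² × (1.20)⁴ = 25.00 × 2.074 = 51.84.

51.8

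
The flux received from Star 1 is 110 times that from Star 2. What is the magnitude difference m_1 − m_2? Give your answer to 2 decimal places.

-5.10

m_1 − m_2 = −2.5 log₁₀(F_1/F_2) = −2.5 log₁₀(110) = −2.5 × (2.041) = -5.103.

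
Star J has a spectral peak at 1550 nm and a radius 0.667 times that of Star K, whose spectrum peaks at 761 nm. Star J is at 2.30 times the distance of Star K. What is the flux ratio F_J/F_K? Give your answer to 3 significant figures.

Wien's law: T_J/T_K = λ_K/λ_J = 761/1550 = 0.4910.
L_J/L_K = (R_J/R_K)²(T_J/T_K)⁴ = (0.667)²(0.4910)⁴ = 0.02585.
F_J/F_K = (L_J/L_K)/(d_J/d_K)² = 0.02585/(2.30)² = 0.004887.

0.00489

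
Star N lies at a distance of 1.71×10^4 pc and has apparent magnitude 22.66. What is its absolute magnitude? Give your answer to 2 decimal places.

M = m − 5 log₁₀(d/10 pc) = 22.66 − 5 log₁₀(1.71×10^4/10)
  = 22.66 − 5 × 3.233 = 22.66 − 16.16 = 6.50.

6.50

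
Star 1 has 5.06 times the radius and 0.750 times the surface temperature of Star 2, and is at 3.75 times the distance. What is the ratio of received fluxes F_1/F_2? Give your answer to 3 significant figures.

0.576

L_1/L_2 = (R_1/R_2)²(T_1/T_2)⁴ = (5.06)² × (0.750)⁴ = 8.101.
F_1/F_2 = (L_1/L_2)/(d_1/d_2)² = 8.101 / (3.75)² = 0.5761.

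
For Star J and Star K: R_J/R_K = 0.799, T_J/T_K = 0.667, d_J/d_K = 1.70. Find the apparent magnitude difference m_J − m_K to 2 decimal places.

L_J/L_K = (0.799)²(0.667)⁴ = 0.1264.
F_J/F_K = (L_J/L_K)/(d_J/d_K)² = 0.1264/2.890 = 0.04372.
m_J − m_K = −2.5 log₁₀(0.04372) = 3.40.

3.40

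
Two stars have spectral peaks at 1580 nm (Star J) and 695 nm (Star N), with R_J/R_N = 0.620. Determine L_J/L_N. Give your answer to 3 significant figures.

Wien's law gives T ∝ 1/λ_max, so T_J/T_N = λ_N/λ_J = 695/1580 = 0.4399.
Then L ∝ R²T⁴ gives L_J/L_N = (0.620)² × (0.4399)⁴ = 0.3844 × 0.03744 = 0.01439.

0.0144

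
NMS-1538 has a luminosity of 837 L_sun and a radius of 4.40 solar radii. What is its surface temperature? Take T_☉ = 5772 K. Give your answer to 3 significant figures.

1.48×10^4 K

T/T_☉ = (L/L_☉)^(1/4) / (R/R_☉)^(1/2)
T = 5772 × (837)^(1/4) / √(4.40) = 5772 × 5.379 / 2.098 = 1.480×10^4 K.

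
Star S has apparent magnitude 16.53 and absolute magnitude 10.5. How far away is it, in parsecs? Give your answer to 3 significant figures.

m − M = 5 log₁₀(d/10 pc)
16.53 − (10.5) = 6.03 = 5 log₁₀(d/10)
d = 10 × 10^(6.03/5) = 10 × 10^1.206 = 160.7 pc.

161 pc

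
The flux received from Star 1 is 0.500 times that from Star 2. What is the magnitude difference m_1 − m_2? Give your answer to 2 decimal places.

0.75

m_1 − m_2 = −2.5 log₁₀(F_1/F_2) = −2.5 log₁₀(0.500) = −2.5 × (-0.301) = 0.753.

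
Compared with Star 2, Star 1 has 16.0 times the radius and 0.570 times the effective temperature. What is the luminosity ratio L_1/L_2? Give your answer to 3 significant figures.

From the Stefan–Boltzmann law, L ∝ R²T⁴, so
L_1/L_2 = (R_1/R_2)² (T_1/T_2)⁴ = (16.0)² × (0.570)⁴ = 256.0 × 0.1056 = 27.02.

27.0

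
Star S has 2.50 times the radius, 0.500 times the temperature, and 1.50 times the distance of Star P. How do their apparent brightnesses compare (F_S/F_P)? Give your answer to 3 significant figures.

0.174

L_S/L_P = (R_S/R_P)²(T_S/T_P)⁴ = (2.50)² × (0.500)⁴ = 0.3906.
F_S/F_P = (L_S/L_P)/(d_S/d_P)² = 0.3906 / (1.50)² = 0.1736.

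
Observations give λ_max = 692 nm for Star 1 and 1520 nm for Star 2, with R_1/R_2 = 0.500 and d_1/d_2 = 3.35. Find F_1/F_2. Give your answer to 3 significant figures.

0.519

Wien's law: T_1/T_2 = λ_2/λ_1 = 1520/692 = 2.197.
L_1/L_2 = (R_1/R_2)²(T_1/T_2)⁴ = (0.500)²(2.197)⁴ = 5.820.
F_1/F_2 = (L_1/L_2)/(d_1/d_2)² = 5.820/(3.35)² = 0.5186.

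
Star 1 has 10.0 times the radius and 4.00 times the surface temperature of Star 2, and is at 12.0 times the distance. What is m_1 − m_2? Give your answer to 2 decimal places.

L_1/L_2 = (10.0)²(4.00)⁴ = 2.560×10^4.
F_1/F_2 = (L_1/L_2)/(d_1/d_2)² = 2.560×10^4/144.0 = 177.8.
m_1 − m_2 = −2.5 log₁₀(177.8) = -5.62.

-5.62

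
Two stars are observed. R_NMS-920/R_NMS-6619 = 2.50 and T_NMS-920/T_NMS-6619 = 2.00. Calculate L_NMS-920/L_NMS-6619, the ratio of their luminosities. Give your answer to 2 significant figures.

1.0×10^2

From the Stefan–Boltzmann law, L ∝ R²T⁴, so
L_NMS-920/L_NMS-6619 = (R_NMS-920/R_NMS-6619)² (T_NMS-920/T_NMS-6619)⁴ = (2.50)² × (2.00)⁴ = 6.250 × 16.00 = 100.0.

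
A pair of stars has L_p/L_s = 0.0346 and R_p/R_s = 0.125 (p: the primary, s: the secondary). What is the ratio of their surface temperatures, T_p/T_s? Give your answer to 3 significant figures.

1.22

L ∝ R²T⁴ gives T ∝ (L/R²)^(1/4), so
T_p/T_s = (0.0346 / 0.125²)^(1/4) = (2.214)^(1/4) = 1.220.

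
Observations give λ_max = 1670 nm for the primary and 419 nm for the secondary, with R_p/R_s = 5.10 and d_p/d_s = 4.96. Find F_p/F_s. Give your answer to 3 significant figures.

0.00419

Wien's law: T_p/T_s = λ_s/λ_p = 419/1670 = 0.2509.
L_p/L_s = (R_p/R_s)²(T_p/T_s)⁴ = (5.10)²(0.2509)⁴ = 0.1031.
F_p/F_s = (L_p/L_s)/(d_p/d_s)² = 0.1031/(4.96)² = 0.004190.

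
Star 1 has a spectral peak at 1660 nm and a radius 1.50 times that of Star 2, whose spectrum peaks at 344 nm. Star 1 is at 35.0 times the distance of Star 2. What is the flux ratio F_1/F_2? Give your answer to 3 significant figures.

Wien's law: T_1/T_2 = λ_2/λ_1 = 344/1660 = 0.2072.
L_1/L_2 = (R_1/R_2)²(T_1/T_2)⁴ = (1.50)²(0.2072)⁴ = 0.004149.
F_1/F_2 = (L_1/L_2)/(d_1/d_2)² = 0.004149/(35.0)² = 3.387×10^-6.

3.39×10^-6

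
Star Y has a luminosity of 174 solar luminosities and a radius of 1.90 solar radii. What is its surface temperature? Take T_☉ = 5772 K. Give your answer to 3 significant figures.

1.52×10^4 K

T/T_☉ = (L/L_☉)^(1/4) / (R/R_☉)^(1/2)
T = 5772 × (174)^(1/4) / √(1.90) = 5772 × 3.632 / 1.378 = 1.521×10^4 K.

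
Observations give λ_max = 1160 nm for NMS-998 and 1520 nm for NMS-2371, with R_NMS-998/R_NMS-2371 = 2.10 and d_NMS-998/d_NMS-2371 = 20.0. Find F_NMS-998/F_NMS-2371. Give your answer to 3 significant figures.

Wien's law: T_NMS-998/T_NMS-2371 = λ_NMS-2371/λ_NMS-998 = 1520/1160 = 1.310.
L_NMS-998/L_NMS-2371 = (R_NMS-998/R_NMS-2371)²(T_NMS-998/T_NMS-2371)⁴ = (2.10)²(1.310)⁴ = 13.00.
F_NMS-998/F_NMS-2371 = (L_NMS-998/L_NMS-2371)/(d_NMS-998/d_NMS-2371)² = 13.00/(20.0)² = 0.03250.

0.0325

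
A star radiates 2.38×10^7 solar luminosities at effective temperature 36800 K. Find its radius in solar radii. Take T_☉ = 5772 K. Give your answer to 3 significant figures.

120 solar radii

R/R_☉ = √(L/L_☉) / (T/T_☉)² = √(2.38×10^7) / (6.376)²
       = 4879 / 40.65 = 120.0.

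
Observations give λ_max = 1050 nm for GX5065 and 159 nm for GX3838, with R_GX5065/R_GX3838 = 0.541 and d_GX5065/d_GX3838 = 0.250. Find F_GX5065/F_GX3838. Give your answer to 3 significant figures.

Wien's law: T_GX5065/T_GX3838 = λ_GX3838/λ_GX5065 = 159/1050 = 0.1514.
L_GX5065/L_GX3838 = (R_GX5065/R_GX3838)²(T_GX5065/T_GX3838)⁴ = (0.541)²(0.1514)⁴ = 1.539×10^-4.
F_GX5065/F_GX3838 = (L_GX5065/L_GX3838)/(d_GX5065/d_GX3838)² = 1.539×10^-4/(0.250)² = 0.002462.

0.00246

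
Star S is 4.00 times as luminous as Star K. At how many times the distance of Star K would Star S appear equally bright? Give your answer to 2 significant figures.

Equal flux requires L_S/d_S² = L_K/d_K², so d_S/d_K = √(L_S/L_K)
= √(4.00) = 2.000.

2.0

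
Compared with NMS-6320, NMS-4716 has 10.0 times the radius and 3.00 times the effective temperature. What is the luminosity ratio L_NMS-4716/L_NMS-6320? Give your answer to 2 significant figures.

From the Stefan–Boltzmann law, L ∝ R²T⁴, so
L_NMS-4716/L_NMS-6320 = (R_NMS-4716/R_NMS-6320)² (T_NMS-4716/T_NMS-6320)⁴ = (10.0)² × (3.00)⁴ = 100.0 × 81.00 = 8100.

8.1×10^3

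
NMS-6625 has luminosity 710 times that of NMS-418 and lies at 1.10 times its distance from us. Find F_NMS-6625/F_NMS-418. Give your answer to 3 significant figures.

F = L/(4πd²), so F_NMS-6625/F_NMS-418 = (L_NMS-6625/L_NMS-418) / (d_NMS-6625/d_NMS-418)²
= 710 / (1.10)² = 710 / 1.210 = 586.8.

587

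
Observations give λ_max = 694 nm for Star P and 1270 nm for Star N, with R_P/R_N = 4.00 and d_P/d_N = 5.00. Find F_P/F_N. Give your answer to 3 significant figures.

7.18

Wien's law: T_P/T_N = λ_N/λ_P = 1270/694 = 1.830.
L_P/L_N = (R_P/R_N)²(T_P/T_N)⁴ = (4.00)²(1.830)⁴ = 179.4.
F_P/F_N = (L_P/L_N)/(d_P/d_N)² = 179.4/(5.00)² = 7.177.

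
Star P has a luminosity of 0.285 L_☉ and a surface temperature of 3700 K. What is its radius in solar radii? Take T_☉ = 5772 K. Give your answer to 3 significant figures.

R/R_☉ = √(L/L_☉) / (T/T_☉)² = √(0.285) / (0.6410)²
       = 0.5339 / 0.4109 = 1.299.

1.30 solar radii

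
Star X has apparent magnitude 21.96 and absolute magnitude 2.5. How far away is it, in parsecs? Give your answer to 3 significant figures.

7.80×10^4 pc

m − M = 5 log₁₀(d/10 pc)
21.96 − (2.5) = 19.46 = 5 log₁₀(d/10)
d = 10 × 10^(19.46/5) = 10 × 10^3.892 = 7.798×10^4 pc.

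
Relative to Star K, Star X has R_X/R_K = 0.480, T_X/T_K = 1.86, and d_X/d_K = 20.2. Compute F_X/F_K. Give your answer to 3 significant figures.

0.00676

L_X/L_K = (R_X/R_K)²(T_X/T_K)⁴ = (0.480)² × (1.86)⁴ = 2.758.
F_X/F_K = (L_X/L_K)/(d_X/d_K)² = 2.758 / (20.2)² = 0.006758.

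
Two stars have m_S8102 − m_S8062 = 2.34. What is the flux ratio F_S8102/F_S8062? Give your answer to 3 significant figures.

0.116

F_S8102/F_S8062 = 10^(−(m_S8102 − m_S8062)/2.5) = 10^(-2.34/2.5) = 10^-0.936 = 0.1159.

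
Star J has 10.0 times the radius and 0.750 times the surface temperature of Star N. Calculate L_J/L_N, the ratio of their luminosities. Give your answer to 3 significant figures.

From the Stefan–Boltzmann law, L ∝ R²T⁴, so
L_J/L_N = (R_J/R_N)² (T_J/T_N)⁴ = (10.0)² × (0.750)⁴ = 100.0 × 0.3164 = 31.64.

31.6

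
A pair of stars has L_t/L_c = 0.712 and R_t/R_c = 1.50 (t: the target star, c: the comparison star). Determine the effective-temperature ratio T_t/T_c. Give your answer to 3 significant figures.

0.750

L ∝ R²T⁴ gives T ∝ (L/R²)^(1/4), so
T_t/T_c = (0.712 / 1.50²)^(1/4) = (0.3164)^(1/4) = 0.7500.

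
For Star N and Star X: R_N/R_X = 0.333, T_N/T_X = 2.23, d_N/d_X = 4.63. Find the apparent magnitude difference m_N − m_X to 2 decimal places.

2.23

L_N/L_X = (0.333)²(2.23)⁴ = 2.742.
F_N/F_X = (L_N/L_X)/(d_N/d_X)² = 2.742/21.44 = 0.1279.
m_N − m_X = −2.5 log₁₀(0.1279) = 2.23.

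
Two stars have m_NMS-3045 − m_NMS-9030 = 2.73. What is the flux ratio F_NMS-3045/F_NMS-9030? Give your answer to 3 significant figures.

F_NMS-3045/F_NMS-9030 = 10^(−(m_NMS-3045 − m_NMS-9030)/2.5) = 10^(-2.73/2.5) = 10^-1.092 = 0.08091.

0.0809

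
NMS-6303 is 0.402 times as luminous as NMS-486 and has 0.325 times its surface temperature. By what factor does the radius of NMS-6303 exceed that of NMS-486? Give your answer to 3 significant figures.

L ∝ R²T⁴ gives R ∝ √L / T², so
R_NMS-6303/R_NMS-486 = √(0.402) / (0.325)² = 0.6340 / 0.1056 = 6.003.

6.00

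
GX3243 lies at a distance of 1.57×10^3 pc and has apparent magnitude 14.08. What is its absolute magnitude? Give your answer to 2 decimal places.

3.10

M = m − 5 log₁₀(d/10 pc) = 14.08 − 5 log₁₀(1.57×10^3/10)
  = 14.08 − 5 × 2.196 = 14.08 − 10.98 = 3.10.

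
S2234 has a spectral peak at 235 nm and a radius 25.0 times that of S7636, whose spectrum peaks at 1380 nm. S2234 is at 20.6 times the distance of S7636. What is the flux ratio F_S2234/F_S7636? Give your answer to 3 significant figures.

Wien's law: T_S2234/T_S7636 = λ_S7636/λ_S2234 = 1380/235 = 5.872.
L_S2234/L_S7636 = (R_S2234/R_S7636)²(T_S2234/T_S7636)⁴ = (25.0)²(5.872)⁴ = 7.432×10^5.
F_S2234/F_S7636 = (L_S2234/L_S7636)/(d_S2234/d_S7636)² = 7.432×10^5/(20.6)² = 1751.

1.75×10^3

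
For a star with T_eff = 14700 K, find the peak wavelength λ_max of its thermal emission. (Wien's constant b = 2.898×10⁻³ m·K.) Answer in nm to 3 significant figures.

λ_max = b/T = 2.898×10⁻³ / 14700 = 1.97×10^-7 m = 197.1 nm.

197 nm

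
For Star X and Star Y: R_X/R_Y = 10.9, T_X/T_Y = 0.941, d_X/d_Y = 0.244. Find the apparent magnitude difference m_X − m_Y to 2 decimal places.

-7.99

L_X/L_Y = (10.9)²(0.941)⁴ = 93.16.
F_X/F_Y = (L_X/L_Y)/(d_X/d_Y)² = 93.16/0.05954 = 1565.
m_X − m_Y = −2.5 log₁₀(1565) = -7.99.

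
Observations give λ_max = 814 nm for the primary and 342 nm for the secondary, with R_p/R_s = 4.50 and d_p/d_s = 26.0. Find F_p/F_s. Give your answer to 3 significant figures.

9.33×10^-4

Wien's law: T_p/T_s = λ_s/λ_p = 342/814 = 0.4201.
L_p/L_s = (R_p/R_s)²(T_p/T_s)⁴ = (4.50)²(0.4201)⁴ = 0.6310.
F_p/F_s = (L_p/L_s)/(d_p/d_s)² = 0.6310/(26.0)² = 9.334×10^-4.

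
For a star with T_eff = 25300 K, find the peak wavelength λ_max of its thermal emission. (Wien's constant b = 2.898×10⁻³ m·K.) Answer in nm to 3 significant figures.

λ_max = b/T = 2.898×10⁻³ / 25300 = 1.15×10^-7 m = 114.5 nm.

115 nm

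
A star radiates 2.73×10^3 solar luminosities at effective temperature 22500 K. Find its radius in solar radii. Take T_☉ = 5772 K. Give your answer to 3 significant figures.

3.44 solar radii

R/R_☉ = √(L/L_☉) / (T/T_☉)² = √(2.73×10^3) / (3.898)²
       = 52.25 / 15.20 = 3.438.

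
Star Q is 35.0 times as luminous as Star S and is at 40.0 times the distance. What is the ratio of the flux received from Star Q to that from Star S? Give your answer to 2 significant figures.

F = L/(4πd²), so F_Q/F_S = (L_Q/L_S) / (d_Q/d_S)²
= 35.0 / (40.0)² = 35.0 / 1600 = 0.02187.

0.022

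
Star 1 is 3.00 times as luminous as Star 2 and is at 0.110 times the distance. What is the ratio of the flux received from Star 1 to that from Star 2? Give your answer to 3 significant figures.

248

F = L/(4πd²), so F_1/F_2 = (L_1/L_2) / (d_1/d_2)²
= 3.00 / (0.110)² = 3.00 / 0.01210 = 247.9.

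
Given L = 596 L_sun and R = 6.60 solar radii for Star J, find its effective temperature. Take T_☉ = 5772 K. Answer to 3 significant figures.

1.11×10^4 K

T/T_☉ = (L/L_☉)^(1/4) / (R/R_☉)^(1/2)
T = 5772 × (596)^(1/4) / √(6.60) = 5772 × 4.941 / 2.569 = 1.110×10^4 K.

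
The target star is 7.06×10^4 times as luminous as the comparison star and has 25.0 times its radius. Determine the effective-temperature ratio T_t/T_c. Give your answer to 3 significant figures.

3.26

L ∝ R²T⁴ gives T ∝ (L/R²)^(1/4), so
T_t/T_c = (7.06×10^4 / 25.0²)^(1/4) = (113.0)^(1/4) = 3.260.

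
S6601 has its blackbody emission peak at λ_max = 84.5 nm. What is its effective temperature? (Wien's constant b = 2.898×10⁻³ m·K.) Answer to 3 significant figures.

T = b/λ_max = 2.898×10⁻³ / (84.5×10⁻⁹) = 3.430×10^4 K.

3.43×10^4 K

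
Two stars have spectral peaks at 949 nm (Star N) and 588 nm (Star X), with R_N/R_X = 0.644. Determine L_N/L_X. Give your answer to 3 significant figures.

Wien's law gives T ∝ 1/λ_max, so T_N/T_X = λ_X/λ_N = 588/949 = 0.6196.
Then L ∝ R²T⁴ gives L_N/L_X = (0.644)² × (0.6196)⁴ = 0.4147 × 0.1474 = 0.06112.

0.0611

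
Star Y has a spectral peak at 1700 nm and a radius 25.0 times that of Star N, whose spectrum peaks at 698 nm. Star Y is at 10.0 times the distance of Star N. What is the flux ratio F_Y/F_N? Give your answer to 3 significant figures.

Wien's law: T_Y/T_N = λ_N/λ_Y = 698/1700 = 0.4106.
L_Y/L_N = (R_Y/R_N)²(T_Y/T_N)⁴ = (25.0)²(0.4106)⁴ = 17.76.
F_Y/F_N = (L_Y/L_N)/(d_Y/d_N)² = 17.76/(10.0)² = 0.1776.

0.178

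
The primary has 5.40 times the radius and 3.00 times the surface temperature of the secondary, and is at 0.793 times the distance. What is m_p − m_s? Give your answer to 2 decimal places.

-8.94

L_p/L_s = (5.40)²(3.00)⁴ = 2362.
F_p/F_s = (L_p/L_s)/(d_p/d_s)² = 2362/0.6288 = 3756.
m_p − m_s = −2.5 log₁₀(3756) = -8.94.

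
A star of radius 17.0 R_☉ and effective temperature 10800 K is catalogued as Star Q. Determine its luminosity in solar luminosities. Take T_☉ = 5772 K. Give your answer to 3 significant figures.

3.54×10^3 solar luminosities

L/L_☉ = (R/R_☉)² (T/T_☉)⁴ = (17.0)² × (10800/5772)⁴
       = 289.0 × (1.871)⁴ = 289.0 × 12.26 = 3542.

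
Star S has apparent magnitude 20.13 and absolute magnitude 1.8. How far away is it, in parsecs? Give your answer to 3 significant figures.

4.63×10^4 pc

m − M = 5 log₁₀(d/10 pc)
20.13 − (1.8) = 18.33 = 5 log₁₀(d/10)
d = 10 × 10^(18.33/5) = 10 × 10^3.666 = 4.634×10^4 pc.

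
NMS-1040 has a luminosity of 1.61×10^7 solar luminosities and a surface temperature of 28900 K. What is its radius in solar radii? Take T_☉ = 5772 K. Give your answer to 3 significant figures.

160 solar radii

R/R_☉ = √(L/L_☉) / (T/T_☉)² = √(1.61×10^7) / (5.007)²
       = 4012 / 25.07 = 160.1.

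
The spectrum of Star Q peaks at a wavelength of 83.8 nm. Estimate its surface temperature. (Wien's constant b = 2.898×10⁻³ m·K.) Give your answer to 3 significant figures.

T = b/λ_max = 2.898×10⁻³ / (83.8×10⁻⁹) = 3.458×10^4 K.

3.46×10^4 K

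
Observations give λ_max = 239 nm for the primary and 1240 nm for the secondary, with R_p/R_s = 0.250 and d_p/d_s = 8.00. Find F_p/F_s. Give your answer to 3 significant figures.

0.708

Wien's law: T_p/T_s = λ_s/λ_p = 1240/239 = 5.188.
L_p/L_s = (R_p/R_s)²(T_p/T_s)⁴ = (0.250)²(5.188)⁴ = 45.29.
F_p/F_s = (L_p/L_s)/(d_p/d_s)² = 45.29/(8.00)² = 0.7076.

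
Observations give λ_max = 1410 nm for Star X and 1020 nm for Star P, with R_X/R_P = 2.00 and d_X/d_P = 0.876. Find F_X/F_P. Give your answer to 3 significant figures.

1.43

Wien's law: T_X/T_P = λ_P/λ_X = 1020/1410 = 0.7234.
L_X/L_P = (R_X/R_P)²(T_X/T_P)⁴ = (2.00)²(0.7234)⁴ = 1.095.
F_X/F_P = (L_X/L_P)/(d_X/d_P)² = 1.095/(0.876)² = 1.427.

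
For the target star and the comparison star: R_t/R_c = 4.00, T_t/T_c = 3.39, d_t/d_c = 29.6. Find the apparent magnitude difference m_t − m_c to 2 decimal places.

-0.96

L_t/L_c = (4.00)²(3.39)⁴ = 2113.
F_t/F_c = (L_t/L_c)/(d_t/d_c)² = 2113/876.2 = 2.412.
m_t − m_c = −2.5 log₁₀(2.412) = -0.96.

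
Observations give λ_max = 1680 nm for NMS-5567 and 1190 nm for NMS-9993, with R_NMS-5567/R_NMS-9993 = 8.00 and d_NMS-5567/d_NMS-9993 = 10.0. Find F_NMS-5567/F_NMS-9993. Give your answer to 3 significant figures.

0.161

Wien's law: T_NMS-5567/T_NMS-9993 = λ_NMS-9993/λ_NMS-5567 = 1190/1680 = 0.7083.
L_NMS-5567/L_NMS-9993 = (R_NMS-5567/R_NMS-9993)²(T_NMS-5567/T_NMS-9993)⁴ = (8.00)²(0.7083)⁴ = 16.11.
F_NMS-5567/F_NMS-9993 = (L_NMS-5567/L_NMS-9993)/(d_NMS-5567/d_NMS-9993)² = 16.11/(10.0)² = 0.1611.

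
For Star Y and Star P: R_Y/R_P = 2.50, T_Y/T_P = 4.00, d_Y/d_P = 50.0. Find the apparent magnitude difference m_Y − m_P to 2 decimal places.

0.48

L_Y/L_P = (2.50)²(4.00)⁴ = 1600.
F_Y/F_P = (L_Y/L_P)/(d_Y/d_P)² = 1600/2500 = 0.6400.
m_Y − m_P = −2.5 log₁₀(0.6400) = 0.48.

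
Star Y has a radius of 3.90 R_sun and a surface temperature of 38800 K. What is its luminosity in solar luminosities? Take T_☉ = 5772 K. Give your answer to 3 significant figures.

3.11×10^4 solar luminosities

L/L_☉ = (R/R_☉)² (T/T_☉)⁴ = (3.90)² × (38800/5772)⁴
       = 15.21 × (6.722)⁴ = 15.21 × 2042 = 3.106×10^4.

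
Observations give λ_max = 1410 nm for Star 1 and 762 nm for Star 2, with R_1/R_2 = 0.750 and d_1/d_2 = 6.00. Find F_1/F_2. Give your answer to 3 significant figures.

Wien's law: T_1/T_2 = λ_2/λ_1 = 762/1410 = 0.5404.
L_1/L_2 = (R_1/R_2)²(T_1/T_2)⁴ = (0.750)²(0.5404)⁴ = 0.04798.
F_1/F_2 = (L_1/L_2)/(d_1/d_2)² = 0.04798/(6.00)² = 0.001333.

0.00133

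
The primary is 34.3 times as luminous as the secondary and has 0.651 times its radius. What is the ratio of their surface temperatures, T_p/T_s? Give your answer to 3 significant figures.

3.00

L ∝ R²T⁴ gives T ∝ (L/R²)^(1/4), so
T_p/T_s = (34.3 / 0.651²)^(1/4) = (80.93)^(1/4) = 2.999.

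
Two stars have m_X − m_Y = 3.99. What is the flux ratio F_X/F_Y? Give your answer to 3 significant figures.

F_X/F_Y = 10^(−(m_X − m_Y)/2.5) = 10^(-3.99/2.5) = 10^-1.596 = 0.02535.

0.0254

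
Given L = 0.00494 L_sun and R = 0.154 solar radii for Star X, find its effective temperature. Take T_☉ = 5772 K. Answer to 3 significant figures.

3.90×10^3 K

T/T_☉ = (L/L_☉)^(1/4) / (R/R_☉)^(1/2)
T = 5772 × (0.00494)^(1/4) / √(0.154) = 5772 × 0.2651 / 0.3924 = 3899 K.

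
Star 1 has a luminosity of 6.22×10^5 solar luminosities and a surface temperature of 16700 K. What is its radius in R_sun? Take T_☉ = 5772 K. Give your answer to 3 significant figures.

94.2 R_sun

R/R_☉ = √(L/L_☉) / (T/T_☉)² = √(6.22×10^5) / (2.893)²
       = 788.7 / 8.371 = 94.21.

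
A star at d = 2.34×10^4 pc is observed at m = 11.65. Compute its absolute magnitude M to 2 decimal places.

-5.20

M = m − 5 log₁₀(d/10 pc) = 11.65 − 5 log₁₀(2.34×10^4/10)
  = 11.65 − 5 × 3.369 = 11.65 − 16.85 = -5.20.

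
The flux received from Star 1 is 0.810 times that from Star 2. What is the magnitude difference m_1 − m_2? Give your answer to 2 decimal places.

m_1 − m_2 = −2.5 log₁₀(F_1/F_2) = −2.5 log₁₀(0.810) = −2.5 × (-0.092) = 0.229.

0.23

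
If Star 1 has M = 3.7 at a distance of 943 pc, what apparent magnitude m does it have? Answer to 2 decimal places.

m = M + 5 log₁₀(d/10 pc) = 3.7 + 5 log₁₀(943/10)
  = 3.7 + 5 × 1.975 = 3.7 + 9.87 = 13.57.

13.57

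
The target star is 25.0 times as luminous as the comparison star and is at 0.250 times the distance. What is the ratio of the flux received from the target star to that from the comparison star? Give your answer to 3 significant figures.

400

F = L/(4πd²), so F_t/F_c = (L_t/L_c) / (d_t/d_c)²
= 25.0 / (0.250)² = 25.0 / 0.06250 = 400.0.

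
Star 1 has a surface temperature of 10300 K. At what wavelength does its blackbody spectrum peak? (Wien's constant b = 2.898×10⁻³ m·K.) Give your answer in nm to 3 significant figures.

λ_max = b/T = 2.898×10⁻³ / 10300 = 2.81×10^-7 m = 281.4 nm.

281 nm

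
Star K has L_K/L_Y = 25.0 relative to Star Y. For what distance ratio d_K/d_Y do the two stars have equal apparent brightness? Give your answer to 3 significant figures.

Equal flux requires L_K/d_K² = L_Y/d_Y², so d_K/d_Y = √(L_K/L_Y)
= √(25.0) = 5.000.

5.00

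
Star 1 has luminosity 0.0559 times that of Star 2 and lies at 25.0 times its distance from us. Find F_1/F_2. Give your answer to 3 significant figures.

8.94×10^-5

F = L/(4πd²), so F_1/F_2 = (L_1/L_2) / (d_1/d_2)²
= 0.0559 / (25.0)² = 0.0559 / 625.0 = 8.944×10^-5.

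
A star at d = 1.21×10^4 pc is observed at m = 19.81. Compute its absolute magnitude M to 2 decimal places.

M = m − 5 log₁₀(d/10 pc) = 19.81 − 5 log₁₀(1.21×10^4/10)
  = 19.81 − 5 × 3.083 = 19.81 − 15.41 = 4.40.

4.40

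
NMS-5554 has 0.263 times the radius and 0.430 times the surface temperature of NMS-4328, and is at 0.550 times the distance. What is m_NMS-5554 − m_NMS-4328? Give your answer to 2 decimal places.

L_NMS-5554/L_NMS-4328 = (0.263)²(0.430)⁴ = 0.002365.
F_NMS-5554/F_NMS-4328 = (L_NMS-5554/L_NMS-4328)/(d_NMS-5554/d_NMS-4328)² = 0.002365/0.3025 = 0.007817.
m_NMS-5554 − m_NMS-4328 = −2.5 log₁₀(0.007817) = 5.27.

5.27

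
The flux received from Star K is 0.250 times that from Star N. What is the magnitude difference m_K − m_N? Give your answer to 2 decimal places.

m_K − m_N = −2.5 log₁₀(F_K/F_N) = −2.5 log₁₀(0.250) = −2.5 × (-0.602) = 1.505.

1.51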